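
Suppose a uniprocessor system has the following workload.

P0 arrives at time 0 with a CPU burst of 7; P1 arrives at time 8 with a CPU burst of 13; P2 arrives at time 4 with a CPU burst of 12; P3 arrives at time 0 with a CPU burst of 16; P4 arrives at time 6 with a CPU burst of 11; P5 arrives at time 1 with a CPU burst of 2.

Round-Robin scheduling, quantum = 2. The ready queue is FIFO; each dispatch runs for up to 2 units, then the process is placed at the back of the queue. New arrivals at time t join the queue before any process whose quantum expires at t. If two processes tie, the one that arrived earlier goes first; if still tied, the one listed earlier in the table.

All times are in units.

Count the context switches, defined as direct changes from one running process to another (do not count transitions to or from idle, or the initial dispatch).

Gantt: | P0 0-2 | P3 2-4 | P5 4-6 | P0 6-8 | P2 8-10 | P3 10-12 | P4 12-14 | P1 14-16 | P0 16-18 | P2 18-20 | P3 20-22 | P4 22-24 | P1 24-26 | P0 26-27 | P2 27-29 | P3 29-31 | P4 31-33 | P1 33-35 | P2 35-37 | P3 37-39 | P4 39-41 | P1 41-43 | P2 43-45 | P3 45-47 | P4 47-49 | P1 49-51 | P2 51-53 | P3 53-55 | P4 55-56 | P1 56-58 | P3 58-60 | P1 60-61 |
Completion: P0=27  P1=61  P2=53  P3=60  P4=56  P5=6
Turnaround (C−A): P0=27  P1=53  P2=49  P3=60  P4=50  P5=5

31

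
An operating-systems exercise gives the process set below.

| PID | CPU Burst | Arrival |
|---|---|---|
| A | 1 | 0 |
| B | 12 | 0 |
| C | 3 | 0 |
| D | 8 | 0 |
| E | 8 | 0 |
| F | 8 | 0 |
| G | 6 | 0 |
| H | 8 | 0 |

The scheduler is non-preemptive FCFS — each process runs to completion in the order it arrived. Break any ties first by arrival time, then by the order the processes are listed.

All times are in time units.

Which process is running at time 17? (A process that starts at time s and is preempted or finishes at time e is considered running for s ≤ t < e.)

D

Schedule: | A 0-1 | B 1-13 | C 13-16 | D 16-24 | E 24-32 | F 32-40 | G 40-46 | H 46-54 |
Completion: A=1  B=13  C=16  D=24  E=32  F=40  G=46  H=54
Turnaround (C−A): A=1  B=13  C=16  D=24  E=32  F=40  G=46  H=54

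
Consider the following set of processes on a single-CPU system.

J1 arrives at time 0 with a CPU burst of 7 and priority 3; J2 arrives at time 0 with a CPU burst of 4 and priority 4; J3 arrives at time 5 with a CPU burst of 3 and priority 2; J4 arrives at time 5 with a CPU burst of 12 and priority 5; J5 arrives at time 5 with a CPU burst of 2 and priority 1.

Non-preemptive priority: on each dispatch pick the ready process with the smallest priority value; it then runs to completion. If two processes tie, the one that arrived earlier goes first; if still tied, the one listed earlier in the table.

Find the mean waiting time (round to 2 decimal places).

5.80

Schedule: | J1 0-7 | J5 7-9 | J3 9-12 | J2 12-16 | J4 16-28 |
Completion: J1=7  J2=16  J3=12  J4=28  J5=9
Turnaround (C−A): J1=7  J2=16  J3=7  J4=23  J5=4
Waiting times: J1=0, J2=12, J3=4, J4=11, J5=2
Average waiting = (0+12+4+11+2) / 5 = 29/5 = 5.80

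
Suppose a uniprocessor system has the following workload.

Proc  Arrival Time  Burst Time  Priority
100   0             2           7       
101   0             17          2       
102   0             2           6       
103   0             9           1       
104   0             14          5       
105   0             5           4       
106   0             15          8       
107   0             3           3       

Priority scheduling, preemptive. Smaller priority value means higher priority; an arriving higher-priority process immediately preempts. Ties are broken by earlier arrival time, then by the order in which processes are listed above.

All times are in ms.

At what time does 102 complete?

50

Timeline: | 103 0-9 | 101 9-26 | 107 26-29 | 105 29-34 | 104 34-48 | 102 48-50 | 100 50-52 | 106 52-67 |
Completion: 100=52  101=26  102=50  103=9  104=48  105=34  106=67  107=29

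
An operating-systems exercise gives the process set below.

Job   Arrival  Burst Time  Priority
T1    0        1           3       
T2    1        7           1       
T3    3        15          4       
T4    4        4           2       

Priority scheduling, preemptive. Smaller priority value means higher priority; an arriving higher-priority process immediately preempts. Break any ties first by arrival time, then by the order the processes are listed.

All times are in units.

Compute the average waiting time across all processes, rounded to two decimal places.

3.25

Schedule: | T1 0-1 | T2 1-8 | T4 8-12 | T3 12-27 |
Completion: T1=1  T2=8  T3=27  T4=12
Waiting times: T1=0, T2=0, T3=9, T4=4
Average waiting = (0+0+9+4) / 4 = 13/4 = 3.25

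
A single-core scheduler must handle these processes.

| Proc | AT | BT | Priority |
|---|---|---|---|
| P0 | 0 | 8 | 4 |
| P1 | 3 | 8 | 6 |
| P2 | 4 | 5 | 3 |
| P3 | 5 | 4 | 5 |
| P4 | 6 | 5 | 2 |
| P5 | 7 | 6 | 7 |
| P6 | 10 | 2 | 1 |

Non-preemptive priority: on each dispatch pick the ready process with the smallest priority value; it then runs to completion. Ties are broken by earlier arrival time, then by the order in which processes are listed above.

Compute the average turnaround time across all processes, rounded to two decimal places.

16.43

Gantt: | P0 0-8 | P4 8-13 | P6 13-15 | P2 15-20 | P3 20-24 | P1 24-32 | P5 32-38 |
Completion: P0=8  P1=32  P2=20  P3=24  P4=13  P5=38  P6=15
Turnaround (C−A): P0=8  P1=29  P2=16  P3=19  P4=7  P5=31  P6=5
Turnaround times: P0=8, P1=29, P2=16, P3=19, P4=7, P5=31, P6=5
Average turnaround = (8+29+16+19+7+31+5) / 7 = 115/7 = 16.43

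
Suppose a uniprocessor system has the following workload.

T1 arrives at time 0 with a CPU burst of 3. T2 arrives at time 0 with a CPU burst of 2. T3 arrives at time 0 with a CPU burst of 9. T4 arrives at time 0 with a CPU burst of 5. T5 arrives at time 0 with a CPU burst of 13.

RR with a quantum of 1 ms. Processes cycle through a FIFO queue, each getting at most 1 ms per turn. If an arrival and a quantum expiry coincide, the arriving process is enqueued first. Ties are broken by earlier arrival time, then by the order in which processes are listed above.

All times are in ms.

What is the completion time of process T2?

Schedule: | T1 0-1 | T2 1-2 | T3 2-3 | T4 3-4 | T5 4-5 | T1 5-6 | T2 6-7 | T3 7-8 | T4 8-9 | T5 9-10 | T1 10-11 | T3 11-12 | T4 12-13 | T5 13-14 | T3 14-15 | T4 15-16 | T5 16-17 | T3 17-18 | T4 18-19 | T5 19-20 | T3 20-21 | T5 21-22 | T3 22-23 | T5 23-24 | T3 24-25 | T5 25-26 | T3 26-27 | T5 27-32 |
Completion: T1=11  T2=7  T3=27  T4=19  T5=32
Turnaround (C−A): T1=11  T2=7  T3=27  T4=19  T5=32

7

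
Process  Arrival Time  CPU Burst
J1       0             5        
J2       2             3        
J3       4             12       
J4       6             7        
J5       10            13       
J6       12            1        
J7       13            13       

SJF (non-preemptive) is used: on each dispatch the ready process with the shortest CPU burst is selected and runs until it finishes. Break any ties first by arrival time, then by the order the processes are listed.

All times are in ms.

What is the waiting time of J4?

2

Schedule: | J1 0-5 | J2 5-8 | J4 8-15 | J6 15-16 | J3 16-28 | J5 28-41 | J7 41-54 |
Completion: J1=5  J2=8  J3=28  J4=15  J5=41  J6=16  J7=54
Turnaround (C−A): J1=5  J2=6  J3=24  J4=9  J5=31  J6=4  J7=41
Waiting(J4) = turnaround − burst = 9 − 7 = 2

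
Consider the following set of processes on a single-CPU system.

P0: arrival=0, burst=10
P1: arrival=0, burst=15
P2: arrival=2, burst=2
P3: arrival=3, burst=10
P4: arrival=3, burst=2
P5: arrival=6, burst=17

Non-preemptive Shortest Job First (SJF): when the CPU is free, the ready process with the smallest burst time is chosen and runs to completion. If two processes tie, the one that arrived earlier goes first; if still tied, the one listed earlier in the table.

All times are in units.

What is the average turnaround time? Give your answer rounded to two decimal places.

23.50

Gantt: | P0 0-10 | P2 10-12 | P4 12-14 | P3 14-24 | P1 24-39 | P5 39-56 |
Completion: P0=10  P1=39  P2=12  P3=24  P4=14  P5=56
Turnaround times: P0=10, P1=39, P2=10, P3=21, P4=11, P5=50
Average turnaround = (10+39+10+21+11+50) / 6 = 141/6 = 23.50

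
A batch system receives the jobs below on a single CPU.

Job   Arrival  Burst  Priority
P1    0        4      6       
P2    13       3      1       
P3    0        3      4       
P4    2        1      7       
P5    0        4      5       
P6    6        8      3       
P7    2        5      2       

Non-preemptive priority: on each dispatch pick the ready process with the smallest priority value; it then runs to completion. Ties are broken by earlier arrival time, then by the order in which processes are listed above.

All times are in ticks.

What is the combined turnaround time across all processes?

Timeline: | P3 0-3 | P7 3-8 | P6 8-16 | P2 16-19 | P5 19-23 | P1 23-27 | P4 27-28 |
Completion: P1=27  P2=19  P3=3  P4=28  P5=23  P6=16  P7=8
Turnaround (C−A): P1=27  P2=6  P3=3  P4=26  P5=23  P6=10  P7=6
Turnaround = completion − arrival: P1=27, P2=6, P3=3, P4=26, P5=23, P6=10, P7=6
Total turnaround = 27 + 6 + 3 + 26 + 23 + 10 + 6 = 101

101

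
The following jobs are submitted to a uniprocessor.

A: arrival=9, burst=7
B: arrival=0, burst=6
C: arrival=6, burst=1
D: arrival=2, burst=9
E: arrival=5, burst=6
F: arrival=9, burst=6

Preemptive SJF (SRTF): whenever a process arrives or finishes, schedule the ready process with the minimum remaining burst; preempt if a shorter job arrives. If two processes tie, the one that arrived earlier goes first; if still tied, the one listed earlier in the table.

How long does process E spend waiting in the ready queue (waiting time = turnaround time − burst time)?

2

Gantt: | B 0-6 | C 6-7 | E 7-13 | F 13-19 | A 19-26 | D 26-35 |
Completion: A=26  B=6  C=7  D=35  E=13  F=19
Waiting(E) = turnaround − burst = 8 − 6 = 2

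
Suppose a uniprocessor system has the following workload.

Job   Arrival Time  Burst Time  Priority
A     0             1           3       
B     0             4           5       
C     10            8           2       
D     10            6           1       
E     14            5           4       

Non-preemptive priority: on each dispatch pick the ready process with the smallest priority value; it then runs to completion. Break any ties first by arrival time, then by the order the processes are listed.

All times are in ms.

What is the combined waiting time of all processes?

17

Schedule: | A 0-1 | B 1-5 | idle 5-10 | D 10-16 | C 16-24 | E 24-29 |
Completion: A=1  B=5  C=24  D=16  E=29
Turnaround (C−A): A=1  B=5  C=14  D=6  E=15
Waiting = turnaround − burst: A=0, B=1, C=6, D=0, E=10
Total waiting = 0 + 1 + 6 + 0 + 10 = 17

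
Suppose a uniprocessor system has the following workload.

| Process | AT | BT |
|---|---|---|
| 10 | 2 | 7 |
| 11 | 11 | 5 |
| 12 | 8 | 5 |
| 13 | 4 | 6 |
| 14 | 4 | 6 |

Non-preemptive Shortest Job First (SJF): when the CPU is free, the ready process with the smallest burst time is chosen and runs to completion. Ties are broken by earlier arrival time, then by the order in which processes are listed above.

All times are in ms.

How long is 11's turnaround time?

Timeline: | idle 0-2 | 10 2-9 | 12 9-14 | 11 14-19 | 13 19-25 | 14 25-31 |
Completion: 10=9  11=19  12=14  13=25  14=31
Turnaround (C−A): 10=7  11=8  12=6  13=21  14=27
Turnaround(11) = completion − arrival = 19 − 11 = 8

8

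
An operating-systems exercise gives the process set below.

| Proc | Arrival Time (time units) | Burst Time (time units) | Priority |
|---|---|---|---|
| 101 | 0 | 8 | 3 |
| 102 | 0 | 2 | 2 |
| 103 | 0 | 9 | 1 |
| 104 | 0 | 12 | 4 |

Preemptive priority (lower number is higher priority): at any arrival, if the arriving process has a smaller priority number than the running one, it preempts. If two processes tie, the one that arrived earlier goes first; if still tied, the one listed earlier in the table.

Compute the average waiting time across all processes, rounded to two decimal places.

9.75

Gantt: | 103 0-9 | 102 9-11 | 101 11-19 | 104 19-31 |
Completion: 101=19  102=11  103=9  104=31
Turnaround (C−A): 101=19  102=11  103=9  104=31
Waiting times: 101=11, 102=9, 103=0, 104=19
Average waiting = (11+9+0+19) / 4 = 39/4 = 9.75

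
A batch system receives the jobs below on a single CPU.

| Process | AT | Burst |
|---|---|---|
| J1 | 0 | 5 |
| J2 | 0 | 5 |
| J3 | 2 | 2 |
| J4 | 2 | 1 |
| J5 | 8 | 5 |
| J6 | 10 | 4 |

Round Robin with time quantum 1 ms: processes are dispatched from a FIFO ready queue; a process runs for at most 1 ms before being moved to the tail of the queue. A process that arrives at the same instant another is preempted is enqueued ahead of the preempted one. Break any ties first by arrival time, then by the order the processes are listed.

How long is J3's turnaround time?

Timeline: | J1 0-1 | J2 1-2 | J1 2-3 | J3 3-4 | J4 4-5 | J2 5-6 | J1 6-7 | J3 7-8 | J2 8-9 | J1 9-10 | J5 10-11 | J2 11-12 | J6 12-13 | J1 13-14 | J5 14-15 | J2 15-16 | J6 16-17 | J5 17-18 | J6 18-19 | J5 19-20 | J6 20-21 | J5 21-22 |
Completion: J1=14  J2=16  J3=8  J4=5  J5=22  J6=21
Turnaround(J3) = completion − arrival = 8 − 2 = 6

6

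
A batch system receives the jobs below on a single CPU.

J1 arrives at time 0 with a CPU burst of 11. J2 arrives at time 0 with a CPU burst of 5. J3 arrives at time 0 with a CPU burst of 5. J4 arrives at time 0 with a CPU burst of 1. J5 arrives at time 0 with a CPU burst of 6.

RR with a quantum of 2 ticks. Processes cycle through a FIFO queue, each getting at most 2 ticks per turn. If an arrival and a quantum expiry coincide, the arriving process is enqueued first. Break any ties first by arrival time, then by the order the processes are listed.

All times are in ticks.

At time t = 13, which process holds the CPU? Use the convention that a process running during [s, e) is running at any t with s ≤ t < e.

J3

Gantt: | J1 0-2 | J2 2-4 | J3 4-6 | J4 6-7 | J5 7-9 | J1 9-11 | J2 11-13 | J3 13-15 | J5 15-17 | J1 17-19 | J2 19-20 | J3 20-21 | J5 21-23 | J1 23-28 |
Completion: J1=28  J2=20  J3=21  J4=7  J5=23
Turnaround (C−A): J1=28  J2=20  J3=21  J4=7  J5=23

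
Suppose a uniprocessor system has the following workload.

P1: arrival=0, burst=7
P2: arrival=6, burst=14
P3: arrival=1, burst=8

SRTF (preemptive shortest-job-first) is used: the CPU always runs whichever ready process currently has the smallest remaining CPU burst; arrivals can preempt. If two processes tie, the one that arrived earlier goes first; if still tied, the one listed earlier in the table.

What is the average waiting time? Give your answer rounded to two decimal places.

5.00

Gantt: | P1 0-7 | P3 7-15 | P2 15-29 |
Completion: P1=7  P2=29  P3=15
Turnaround (C−A): P1=7  P2=23  P3=14
Waiting times: P1=0, P2=9, P3=6
Average waiting = (0+9+6) / 3 = 15/3 = 5.00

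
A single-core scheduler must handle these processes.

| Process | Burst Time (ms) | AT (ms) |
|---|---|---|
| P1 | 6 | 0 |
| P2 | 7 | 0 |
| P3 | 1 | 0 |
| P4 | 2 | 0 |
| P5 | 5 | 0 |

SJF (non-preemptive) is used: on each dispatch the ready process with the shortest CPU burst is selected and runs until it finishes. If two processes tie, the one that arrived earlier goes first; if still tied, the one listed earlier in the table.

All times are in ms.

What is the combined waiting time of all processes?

26

Schedule: | P3 0-1 | P4 1-3 | P5 3-8 | P1 8-14 | P2 14-21 |
Completion: P1=14  P2=21  P3=1  P4=3  P5=8
Turnaround (C−A): P1=14  P2=21  P3=1  P4=3  P5=8
Waiting = turnaround − burst: P1=8, P2=14, P3=0, P4=1, P5=3
Total waiting = 8 + 14 + 0 + 1 + 3 = 26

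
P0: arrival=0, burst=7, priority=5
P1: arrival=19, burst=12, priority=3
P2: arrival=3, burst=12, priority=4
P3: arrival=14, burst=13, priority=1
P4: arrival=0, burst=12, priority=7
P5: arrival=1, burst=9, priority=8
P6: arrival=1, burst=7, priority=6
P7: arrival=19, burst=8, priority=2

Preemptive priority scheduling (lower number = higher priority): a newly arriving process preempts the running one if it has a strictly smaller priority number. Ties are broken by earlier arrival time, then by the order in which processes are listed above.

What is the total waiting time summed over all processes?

Schedule: | P0 0-3 | P2 3-14 | P3 14-27 | P7 27-35 | P1 35-47 | P2 47-48 | P0 48-52 | P6 52-59 | P4 59-71 | P5 71-80 |
Completion: P0=52  P1=47  P2=48  P3=27  P4=71  P5=80  P6=59  P7=35
Waiting = turnaround − burst: P0=45, P1=16, P2=33, P3=0, P4=59, P5=70, P6=51, P7=8
Total waiting = 45 + 16 + 33 + 0 + 59 + 70 + 51 + 8 = 282

282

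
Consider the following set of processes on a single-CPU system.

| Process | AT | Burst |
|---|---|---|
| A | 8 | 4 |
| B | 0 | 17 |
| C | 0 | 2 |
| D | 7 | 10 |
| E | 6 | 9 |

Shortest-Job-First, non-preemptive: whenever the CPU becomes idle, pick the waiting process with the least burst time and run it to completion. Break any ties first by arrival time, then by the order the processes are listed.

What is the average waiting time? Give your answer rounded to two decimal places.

11.00

Gantt: | C 0-2 | B 2-19 | A 19-23 | E 23-32 | D 32-42 |
Completion: A=23  B=19  C=2  D=42  E=32
Turnaround (C−A): A=15  B=19  C=2  D=35  E=26
Waiting times: A=11, B=2, C=0, D=25, E=17
Average waiting = (11+2+0+25+17) / 5 = 55/5 = 11.00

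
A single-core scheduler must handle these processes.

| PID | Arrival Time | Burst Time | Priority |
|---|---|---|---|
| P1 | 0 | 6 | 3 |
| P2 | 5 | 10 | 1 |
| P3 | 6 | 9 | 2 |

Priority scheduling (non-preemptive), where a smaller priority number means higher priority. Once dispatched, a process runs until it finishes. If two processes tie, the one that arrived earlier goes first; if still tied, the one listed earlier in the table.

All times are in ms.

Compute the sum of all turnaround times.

Timeline: | P1 0-6 | P2 6-16 | P3 16-25 |
Completion: P1=6  P2=16  P3=25
Turnaround = completion − arrival: P1=6, P2=11, P3=19
Total turnaround = 6 + 11 + 19 = 36

36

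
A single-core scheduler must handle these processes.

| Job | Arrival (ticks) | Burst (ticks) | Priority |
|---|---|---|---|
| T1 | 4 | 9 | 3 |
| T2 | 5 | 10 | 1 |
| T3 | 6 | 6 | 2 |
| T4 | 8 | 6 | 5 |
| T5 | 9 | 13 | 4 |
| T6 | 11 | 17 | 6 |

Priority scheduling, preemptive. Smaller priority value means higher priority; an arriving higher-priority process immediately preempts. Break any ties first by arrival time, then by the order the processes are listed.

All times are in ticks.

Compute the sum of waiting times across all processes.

Gantt: | idle 0-4 | T1 4-5 | T2 5-15 | T3 15-21 | T1 21-29 | T5 29-42 | T4 42-48 | T6 48-65 |
Completion: T1=29  T2=15  T3=21  T4=48  T5=42  T6=65
Waiting = turnaround − burst: T1=16, T2=0, T3=9, T4=34, T5=20, T6=37
Total waiting = 16 + 0 + 9 + 34 + 20 + 37 = 116

116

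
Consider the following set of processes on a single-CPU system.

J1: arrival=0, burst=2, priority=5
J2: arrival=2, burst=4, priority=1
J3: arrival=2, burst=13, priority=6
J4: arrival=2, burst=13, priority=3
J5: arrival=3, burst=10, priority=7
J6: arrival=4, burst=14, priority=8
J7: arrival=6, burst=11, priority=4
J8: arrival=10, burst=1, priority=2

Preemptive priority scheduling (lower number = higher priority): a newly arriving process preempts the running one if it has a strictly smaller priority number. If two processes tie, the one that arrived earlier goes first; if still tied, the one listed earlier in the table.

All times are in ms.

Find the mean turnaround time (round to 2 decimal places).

25.88

Timeline: | J1 0-2 | J2 2-6 | J4 6-10 | J8 10-11 | J4 11-20 | J7 20-31 | J3 31-44 | J5 44-54 | J6 54-68 |
Completion: J1=2  J2=6  J3=44  J4=20  J5=54  J6=68  J7=31  J8=11
Turnaround (C−A): J1=2  J2=4  J3=42  J4=18  J5=51  J6=64  J7=25  J8=1
Turnaround times: J1=2, J2=4, J3=42, J4=18, J5=51, J6=64, J7=25, J8=1
Average turnaround = (2+4+42+18+51+64+25+1) / 8 = 207/8 = 25.88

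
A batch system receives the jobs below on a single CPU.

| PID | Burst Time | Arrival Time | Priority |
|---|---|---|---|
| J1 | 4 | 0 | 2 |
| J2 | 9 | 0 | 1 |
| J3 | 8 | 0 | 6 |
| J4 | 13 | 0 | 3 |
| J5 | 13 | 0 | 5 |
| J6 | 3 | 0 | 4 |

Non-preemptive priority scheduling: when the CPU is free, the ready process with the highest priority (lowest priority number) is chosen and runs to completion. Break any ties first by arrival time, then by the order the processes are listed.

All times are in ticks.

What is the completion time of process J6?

Timeline: | J2 0-9 | J1 9-13 | J4 13-26 | J6 26-29 | J5 29-42 | J3 42-50 |
Completion: J1=13  J2=9  J3=50  J4=26  J5=42  J6=29
Turnaround (C−A): J1=13  J2=9  J3=50  J4=26  J5=42  J6=29

29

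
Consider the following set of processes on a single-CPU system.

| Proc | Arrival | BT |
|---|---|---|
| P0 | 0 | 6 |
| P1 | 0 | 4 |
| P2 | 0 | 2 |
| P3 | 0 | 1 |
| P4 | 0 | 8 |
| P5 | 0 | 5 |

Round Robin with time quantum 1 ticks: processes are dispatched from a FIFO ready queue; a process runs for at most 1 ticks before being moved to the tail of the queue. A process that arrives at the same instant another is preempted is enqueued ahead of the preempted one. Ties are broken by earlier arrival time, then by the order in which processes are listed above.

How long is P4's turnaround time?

26

Timeline: | P0 0-1 | P1 1-2 | P2 2-3 | P3 3-4 | P4 4-5 | P5 5-6 | P0 6-7 | P1 7-8 | P2 8-9 | P4 9-10 | P5 10-11 | P0 11-12 | P1 12-13 | P4 13-14 | P5 14-15 | P0 15-16 | P1 16-17 | P4 17-18 | P5 18-19 | P0 19-20 | P4 20-21 | P5 21-22 | P0 22-23 | P4 23-26 |
Completion: P0=23  P1=17  P2=9  P3=4  P4=26  P5=22
Turnaround (C−A): P0=23  P1=17  P2=9  P3=4  P4=26  P5=22
Turnaround(P4) = completion − arrival = 26 − 0 = 26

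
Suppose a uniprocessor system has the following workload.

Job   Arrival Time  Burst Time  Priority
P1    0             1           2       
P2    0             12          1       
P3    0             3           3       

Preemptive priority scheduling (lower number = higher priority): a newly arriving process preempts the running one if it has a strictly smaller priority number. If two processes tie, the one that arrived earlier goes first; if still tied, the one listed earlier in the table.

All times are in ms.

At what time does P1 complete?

Gantt: | P2 0-12 | P1 12-13 | P3 13-16 |
Completion: P1=13  P2=12  P3=16
Turnaround (C−A): P1=13  P2=12  P3=16

13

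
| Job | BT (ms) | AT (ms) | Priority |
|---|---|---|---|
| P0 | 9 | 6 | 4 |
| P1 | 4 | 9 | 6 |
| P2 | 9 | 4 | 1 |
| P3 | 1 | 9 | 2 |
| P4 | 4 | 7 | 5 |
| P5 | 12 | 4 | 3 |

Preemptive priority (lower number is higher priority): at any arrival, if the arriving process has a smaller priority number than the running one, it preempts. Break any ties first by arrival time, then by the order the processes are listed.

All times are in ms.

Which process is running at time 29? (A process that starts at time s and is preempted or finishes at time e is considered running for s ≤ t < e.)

Timeline: | idle 0-4 | P2 4-13 | P3 13-14 | P5 14-26 | P0 26-35 | P4 35-39 | P1 39-43 |
Completion: P0=35  P1=43  P2=13  P3=14  P4=39  P5=26
Turnaround (C−A): P0=29  P1=34  P2=9  P3=5  P4=32  P5=22

P0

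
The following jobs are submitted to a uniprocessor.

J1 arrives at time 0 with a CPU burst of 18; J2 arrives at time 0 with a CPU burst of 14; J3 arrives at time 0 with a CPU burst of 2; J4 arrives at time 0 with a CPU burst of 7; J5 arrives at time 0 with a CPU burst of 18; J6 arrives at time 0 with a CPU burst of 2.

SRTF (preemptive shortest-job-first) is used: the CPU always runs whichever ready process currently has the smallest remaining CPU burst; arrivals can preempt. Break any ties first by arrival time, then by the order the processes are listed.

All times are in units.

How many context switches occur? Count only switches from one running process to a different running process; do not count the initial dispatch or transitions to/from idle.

5

Timeline: | J3 0-2 | J6 2-4 | J4 4-11 | J2 11-25 | J1 25-43 | J5 43-61 |
Completion: J1=43  J2=25  J3=2  J4=11  J5=61  J6=4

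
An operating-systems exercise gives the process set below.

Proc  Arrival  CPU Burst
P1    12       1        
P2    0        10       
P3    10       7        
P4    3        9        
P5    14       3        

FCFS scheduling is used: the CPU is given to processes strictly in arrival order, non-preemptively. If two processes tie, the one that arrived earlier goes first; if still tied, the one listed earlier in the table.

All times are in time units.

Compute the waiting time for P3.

9

Timeline: | P2 0-10 | P4 10-19 | P3 19-26 | P1 26-27 | P5 27-30 |
Completion: P1=27  P2=10  P3=26  P4=19  P5=30
Turnaround (C−A): P1=15  P2=10  P3=16  P4=16  P5=16
Waiting(P3) = turnaround − burst = 16 − 7 = 9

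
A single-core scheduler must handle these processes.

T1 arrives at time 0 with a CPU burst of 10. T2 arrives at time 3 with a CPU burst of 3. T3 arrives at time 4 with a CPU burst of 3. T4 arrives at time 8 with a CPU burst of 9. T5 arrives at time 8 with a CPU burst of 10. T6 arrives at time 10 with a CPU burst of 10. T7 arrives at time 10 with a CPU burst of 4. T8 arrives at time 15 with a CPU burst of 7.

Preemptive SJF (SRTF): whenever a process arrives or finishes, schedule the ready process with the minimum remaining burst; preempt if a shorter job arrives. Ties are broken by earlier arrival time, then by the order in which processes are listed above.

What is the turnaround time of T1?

Gantt: | T1 0-3 | T2 3-6 | T3 6-9 | T1 9-10 | T7 10-14 | T1 14-20 | T8 20-27 | T4 27-36 | T5 36-46 | T6 46-56 |
Completion: T1=20  T2=6  T3=9  T4=36  T5=46  T6=56  T7=14  T8=27
Turnaround(T1) = completion − arrival = 20 − 0 = 20

20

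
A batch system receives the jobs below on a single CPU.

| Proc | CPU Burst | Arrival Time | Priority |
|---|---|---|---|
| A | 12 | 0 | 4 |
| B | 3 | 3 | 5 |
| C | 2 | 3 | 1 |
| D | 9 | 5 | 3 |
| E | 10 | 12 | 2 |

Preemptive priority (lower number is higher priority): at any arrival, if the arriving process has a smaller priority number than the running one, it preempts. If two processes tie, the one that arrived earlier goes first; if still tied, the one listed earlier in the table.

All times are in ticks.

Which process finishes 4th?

Timeline: | A 0-3 | C 3-5 | D 5-12 | E 12-22 | D 22-24 | A 24-33 | B 33-36 |
Completion: A=33  B=36  C=5  D=24  E=22
Finish order: C → E → D → A → B

A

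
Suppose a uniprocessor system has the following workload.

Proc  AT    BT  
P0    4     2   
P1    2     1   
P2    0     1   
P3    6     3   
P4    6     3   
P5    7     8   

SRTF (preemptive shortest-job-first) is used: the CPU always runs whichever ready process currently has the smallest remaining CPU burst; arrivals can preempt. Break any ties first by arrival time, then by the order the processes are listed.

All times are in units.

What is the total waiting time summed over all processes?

Schedule: | P2 0-1 | idle 1-2 | P1 2-3 | idle 3-4 | P0 4-6 | P3 6-9 | P4 9-12 | P5 12-20 |
Completion: P0=6  P1=3  P2=1  P3=9  P4=12  P5=20
Waiting = turnaround − burst: P0=0, P1=0, P2=0, P3=0, P4=3, P5=5
Total waiting = 0 + 0 + 0 + 0 + 3 + 5 = 8

8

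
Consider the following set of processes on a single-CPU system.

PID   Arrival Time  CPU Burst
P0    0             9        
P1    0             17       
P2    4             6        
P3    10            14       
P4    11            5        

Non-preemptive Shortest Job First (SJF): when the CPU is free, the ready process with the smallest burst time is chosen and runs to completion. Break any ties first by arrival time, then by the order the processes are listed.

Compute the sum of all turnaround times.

104

Gantt: | P0 0-9 | P2 9-15 | P4 15-20 | P3 20-34 | P1 34-51 |
Completion: P0=9  P1=51  P2=15  P3=34  P4=20
Turnaround = completion − arrival: P0=9, P1=51, P2=11, P3=24, P4=9
Total turnaround = 9 + 51 + 11 + 24 + 9 = 104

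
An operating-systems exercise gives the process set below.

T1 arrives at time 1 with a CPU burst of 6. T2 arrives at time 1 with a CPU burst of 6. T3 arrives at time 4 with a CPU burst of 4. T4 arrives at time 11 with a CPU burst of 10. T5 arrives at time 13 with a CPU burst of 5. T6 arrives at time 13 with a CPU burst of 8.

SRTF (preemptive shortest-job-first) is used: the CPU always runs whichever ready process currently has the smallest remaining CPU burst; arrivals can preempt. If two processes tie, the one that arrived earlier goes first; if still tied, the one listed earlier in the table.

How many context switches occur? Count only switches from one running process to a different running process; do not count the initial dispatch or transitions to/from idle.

5

Timeline: | idle 0-1 | T1 1-7 | T3 7-11 | T2 11-17 | T5 17-22 | T6 22-30 | T4 30-40 |
Completion: T1=7  T2=17  T3=11  T4=40  T5=22  T6=30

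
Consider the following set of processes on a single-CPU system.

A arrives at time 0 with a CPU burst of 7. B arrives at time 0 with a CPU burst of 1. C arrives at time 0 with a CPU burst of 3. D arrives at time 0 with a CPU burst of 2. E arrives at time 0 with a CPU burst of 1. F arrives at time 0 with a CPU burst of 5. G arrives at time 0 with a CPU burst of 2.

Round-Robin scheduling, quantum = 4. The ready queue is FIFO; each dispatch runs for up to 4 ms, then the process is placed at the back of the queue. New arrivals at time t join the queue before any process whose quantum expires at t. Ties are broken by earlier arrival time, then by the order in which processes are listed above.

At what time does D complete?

10

Timeline: | A 0-4 | B 4-5 | C 5-8 | D 8-10 | E 10-11 | F 11-15 | G 15-17 | A 17-20 | F 20-21 |
Completion: A=20  B=5  C=8  D=10  E=11  F=21  G=17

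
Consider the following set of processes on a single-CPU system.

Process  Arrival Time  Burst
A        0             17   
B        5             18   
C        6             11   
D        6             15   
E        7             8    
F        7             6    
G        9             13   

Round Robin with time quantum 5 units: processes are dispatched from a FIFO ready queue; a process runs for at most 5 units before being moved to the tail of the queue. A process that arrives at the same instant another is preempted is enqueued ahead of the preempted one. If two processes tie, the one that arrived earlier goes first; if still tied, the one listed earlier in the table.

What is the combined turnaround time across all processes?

495

Timeline: | A 0-5 | B 5-10 | A 10-15 | C 15-20 | D 20-25 | E 25-30 | F 30-35 | G 35-40 | B 40-45 | A 45-50 | C 50-55 | D 55-60 | E 60-63 | F 63-64 | G 64-69 | B 69-74 | A 74-76 | C 76-77 | D 77-82 | G 82-85 | B 85-88 |
Completion: A=76  B=88  C=77  D=82  E=63  F=64  G=85
Turnaround = completion − arrival: A=76, B=83, C=71, D=76, E=56, F=57, G=76
Total turnaround = 76 + 83 + 71 + 76 + 56 + 57 + 76 = 495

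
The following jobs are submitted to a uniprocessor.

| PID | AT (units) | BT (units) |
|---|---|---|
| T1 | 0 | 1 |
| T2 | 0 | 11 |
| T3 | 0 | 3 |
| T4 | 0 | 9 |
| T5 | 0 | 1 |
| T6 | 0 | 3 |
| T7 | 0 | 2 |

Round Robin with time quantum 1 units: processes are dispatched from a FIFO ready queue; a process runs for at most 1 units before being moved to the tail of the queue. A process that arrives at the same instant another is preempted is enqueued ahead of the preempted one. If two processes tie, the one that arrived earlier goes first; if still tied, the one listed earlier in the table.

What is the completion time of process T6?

Schedule: | T1 0-1 | T2 1-2 | T3 2-3 | T4 3-4 | T5 4-5 | T6 5-6 | T7 6-7 | T2 7-8 | T3 8-9 | T4 9-10 | T6 10-11 | T7 11-12 | T2 12-13 | T3 13-14 | T4 14-15 | T6 15-16 | T2 16-17 | T4 17-18 | T2 18-19 | T4 19-20 | T2 20-21 | T4 21-22 | T2 22-23 | T4 23-24 | T2 24-25 | T4 25-26 | T2 26-27 | T4 27-28 | T2 28-30 |
Completion: T1=1  T2=30  T3=14  T4=28  T5=5  T6=16  T7=12
Turnaround (C−A): T1=1  T2=30  T3=14  T4=28  T5=5  T6=16  T7=12

16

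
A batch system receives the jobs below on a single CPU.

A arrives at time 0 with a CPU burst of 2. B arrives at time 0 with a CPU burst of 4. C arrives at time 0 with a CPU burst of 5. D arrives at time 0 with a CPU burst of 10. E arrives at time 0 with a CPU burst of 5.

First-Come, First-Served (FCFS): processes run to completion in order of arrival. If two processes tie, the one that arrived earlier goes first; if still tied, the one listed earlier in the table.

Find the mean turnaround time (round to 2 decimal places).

13.20

Schedule: | A 0-2 | B 2-6 | C 6-11 | D 11-21 | E 21-26 |
Completion: A=2  B=6  C=11  D=21  E=26
Turnaround times: A=2, B=6, C=11, D=21, E=26
Average turnaround = (2+6+11+21+26) / 5 = 66/5 = 13.20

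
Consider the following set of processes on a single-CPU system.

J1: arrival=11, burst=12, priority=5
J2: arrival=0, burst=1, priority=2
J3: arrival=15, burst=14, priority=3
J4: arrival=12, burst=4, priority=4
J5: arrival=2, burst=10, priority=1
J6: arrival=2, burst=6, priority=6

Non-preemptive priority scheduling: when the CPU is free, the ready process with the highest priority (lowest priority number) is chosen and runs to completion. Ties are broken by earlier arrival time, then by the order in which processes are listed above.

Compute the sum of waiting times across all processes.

Timeline: | J2 0-1 | idle 1-2 | J5 2-12 | J4 12-16 | J3 16-30 | J1 30-42 | J6 42-48 |
Completion: J1=42  J2=1  J3=30  J4=16  J5=12  J6=48
Turnaround (C−A): J1=31  J2=1  J3=15  J4=4  J5=10  J6=46
Waiting = turnaround − burst: J1=19, J2=0, J3=1, J4=0, J5=0, J6=40
Total waiting = 19 + 0 + 1 + 0 + 0 + 40 = 60

60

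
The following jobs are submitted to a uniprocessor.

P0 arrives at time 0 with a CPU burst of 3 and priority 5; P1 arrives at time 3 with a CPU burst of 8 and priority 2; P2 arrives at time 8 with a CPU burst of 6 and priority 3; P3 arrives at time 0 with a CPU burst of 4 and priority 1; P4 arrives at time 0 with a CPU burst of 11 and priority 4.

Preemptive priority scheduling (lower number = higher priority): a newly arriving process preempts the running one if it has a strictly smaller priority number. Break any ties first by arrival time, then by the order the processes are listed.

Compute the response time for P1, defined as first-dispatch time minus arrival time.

1

Schedule: | P3 0-4 | P1 4-12 | P2 12-18 | P4 18-29 | P0 29-32 |
Completion: P0=32  P1=12  P2=18  P3=4  P4=29
Turnaround (C−A): P0=32  P1=9  P2=10  P3=4  P4=29
Response(P1) = first start − arrival = 4 − 3 = 1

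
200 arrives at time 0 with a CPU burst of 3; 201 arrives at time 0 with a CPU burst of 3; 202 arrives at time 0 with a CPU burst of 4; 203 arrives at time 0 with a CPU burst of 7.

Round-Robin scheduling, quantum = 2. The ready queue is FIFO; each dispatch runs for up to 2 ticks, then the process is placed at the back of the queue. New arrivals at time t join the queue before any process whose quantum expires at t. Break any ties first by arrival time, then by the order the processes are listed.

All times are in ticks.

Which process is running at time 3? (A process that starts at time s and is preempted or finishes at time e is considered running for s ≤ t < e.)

201

Schedule: | 200 0-2 | 201 2-4 | 202 4-6 | 203 6-8 | 200 8-9 | 201 9-10 | 202 10-12 | 203 12-17 |
Completion: 200=9  201=10  202=12  203=17
Turnaround (C−A): 200=9  201=10  202=12  203=17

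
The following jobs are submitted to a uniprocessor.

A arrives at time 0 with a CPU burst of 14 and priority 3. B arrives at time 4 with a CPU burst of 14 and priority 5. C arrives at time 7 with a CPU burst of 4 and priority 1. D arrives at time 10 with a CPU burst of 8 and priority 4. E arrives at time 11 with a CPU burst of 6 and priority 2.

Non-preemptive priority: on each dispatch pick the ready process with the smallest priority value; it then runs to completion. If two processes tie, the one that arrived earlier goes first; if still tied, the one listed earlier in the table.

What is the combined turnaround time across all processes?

Gantt: | A 0-14 | C 14-18 | E 18-24 | D 24-32 | B 32-46 |
Completion: A=14  B=46  C=18  D=32  E=24
Turnaround (C−A): A=14  B=42  C=11  D=22  E=13
Turnaround = completion − arrival: A=14, B=42, C=11, D=22, E=13
Total turnaround = 14 + 42 + 11 + 22 + 13 = 102

102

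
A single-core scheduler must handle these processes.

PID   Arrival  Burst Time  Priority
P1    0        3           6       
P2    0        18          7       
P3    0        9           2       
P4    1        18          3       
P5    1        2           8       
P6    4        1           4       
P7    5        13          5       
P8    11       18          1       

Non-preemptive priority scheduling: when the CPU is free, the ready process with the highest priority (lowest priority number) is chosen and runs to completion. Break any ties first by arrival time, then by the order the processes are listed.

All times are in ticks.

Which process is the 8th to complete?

Schedule: | P3 0-9 | P4 9-27 | P8 27-45 | P6 45-46 | P7 46-59 | P1 59-62 | P2 62-80 | P5 80-82 |
Completion: P1=62  P2=80  P3=9  P4=27  P5=82  P6=46  P7=59  P8=45
Turnaround (C−A): P1=62  P2=80  P3=9  P4=26  P5=81  P6=42  P7=54  P8=34
Finish order: P3 → P4 → P8 → P6 → P7 → P1 → P2 → P5

P5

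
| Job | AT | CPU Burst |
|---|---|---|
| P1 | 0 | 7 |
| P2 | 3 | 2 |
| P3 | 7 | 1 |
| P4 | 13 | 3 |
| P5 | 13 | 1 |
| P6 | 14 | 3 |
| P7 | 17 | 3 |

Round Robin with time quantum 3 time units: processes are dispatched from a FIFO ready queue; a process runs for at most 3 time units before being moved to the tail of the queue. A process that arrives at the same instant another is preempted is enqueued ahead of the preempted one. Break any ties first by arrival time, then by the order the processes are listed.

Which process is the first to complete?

P2

Schedule: | P1 0-3 | P2 3-5 | P1 5-8 | P3 8-9 | P1 9-10 | idle 10-13 | P4 13-16 | P5 16-17 | P6 17-20 | P7 20-23 |
Completion: P1=10  P2=5  P3=9  P4=16  P5=17  P6=20  P7=23
Finish order: P2 → P3 → P1 → P4 → P5 → P6 → P7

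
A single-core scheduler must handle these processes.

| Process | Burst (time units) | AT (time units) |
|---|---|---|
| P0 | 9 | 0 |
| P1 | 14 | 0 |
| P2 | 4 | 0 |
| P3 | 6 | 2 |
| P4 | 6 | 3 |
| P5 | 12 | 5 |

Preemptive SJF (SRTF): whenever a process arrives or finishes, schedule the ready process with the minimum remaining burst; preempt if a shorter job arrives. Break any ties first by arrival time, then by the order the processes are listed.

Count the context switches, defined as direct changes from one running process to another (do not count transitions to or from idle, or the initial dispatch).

Schedule: | P2 0-4 | P3 4-10 | P4 10-16 | P0 16-25 | P5 25-37 | P1 37-51 |
Completion: P0=25  P1=51  P2=4  P3=10  P4=16  P5=37
Turnaround (C−A): P0=25  P1=51  P2=4  P3=8  P4=13  P5=32

5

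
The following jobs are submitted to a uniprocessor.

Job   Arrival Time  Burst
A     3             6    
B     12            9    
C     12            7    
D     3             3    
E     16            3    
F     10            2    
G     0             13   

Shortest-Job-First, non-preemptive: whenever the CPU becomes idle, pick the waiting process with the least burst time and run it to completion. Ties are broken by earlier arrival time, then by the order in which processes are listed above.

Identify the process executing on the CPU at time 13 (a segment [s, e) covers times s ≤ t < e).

F

Schedule: | G 0-13 | F 13-15 | D 15-18 | E 18-21 | A 21-27 | C 27-34 | B 34-43 |
Completion: A=27  B=43  C=34  D=18  E=21  F=15  G=13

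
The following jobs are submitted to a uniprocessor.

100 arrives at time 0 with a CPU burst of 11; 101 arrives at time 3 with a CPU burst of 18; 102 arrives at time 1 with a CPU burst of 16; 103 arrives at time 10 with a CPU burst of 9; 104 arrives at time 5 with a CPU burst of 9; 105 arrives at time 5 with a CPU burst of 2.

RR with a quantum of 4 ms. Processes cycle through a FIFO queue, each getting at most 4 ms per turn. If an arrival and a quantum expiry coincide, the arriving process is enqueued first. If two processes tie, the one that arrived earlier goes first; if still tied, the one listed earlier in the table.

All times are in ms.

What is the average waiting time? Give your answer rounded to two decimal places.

Schedule: | 100 0-4 | 102 4-8 | 101 8-12 | 100 12-16 | 104 16-20 | 105 20-22 | 102 22-26 | 103 26-30 | 101 30-34 | 100 34-37 | 104 37-41 | 102 41-45 | 103 45-49 | 101 49-53 | 104 53-54 | 102 54-58 | 103 58-59 | 101 59-65 |
Completion: 100=37  101=65  102=58  103=59  104=54  105=22
Turnaround (C−A): 100=37  101=62  102=57  103=49  104=49  105=17
Waiting times: 100=26, 101=44, 102=41, 103=40, 104=40, 105=15
Average waiting = (26+44+41+40+40+15) / 6 = 206/6 = 34.33

34.33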